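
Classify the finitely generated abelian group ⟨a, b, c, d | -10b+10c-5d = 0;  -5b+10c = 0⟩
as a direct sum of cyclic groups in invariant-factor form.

rank_ℚ(R)=2; free=4−2=2
SNF(R) diag = [5, 5] → torsion [5, 5]

Answer: M ≅ ℤ^2 ⊕ ℤ/5 ⊕ ℤ/5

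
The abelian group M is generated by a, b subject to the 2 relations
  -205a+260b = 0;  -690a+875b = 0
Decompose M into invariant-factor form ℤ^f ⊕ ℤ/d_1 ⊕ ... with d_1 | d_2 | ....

rank_ℚ(R)=2; free=2−2=0
SNF(R) diag = [5, 5] → torsion [5, 5]

Answer: M ≅ ℤ/5 ⊕ ℤ/5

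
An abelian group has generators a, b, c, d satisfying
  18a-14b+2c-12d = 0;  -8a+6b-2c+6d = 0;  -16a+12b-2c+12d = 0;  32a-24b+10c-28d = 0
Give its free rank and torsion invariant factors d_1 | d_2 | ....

rank_ℚ(R)=4; free=4−4=0
SNF(R) diag = [2, 2, 2, 4] → torsion [2, 2, 2, 4]

Answer: M ≅ ℤ/2 ⊕ ℤ/2 ⊕ ℤ/2 ⊕ ℤ/4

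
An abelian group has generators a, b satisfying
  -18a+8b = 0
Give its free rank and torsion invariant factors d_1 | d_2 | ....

rank_ℚ(R)=1; free=2−1=1
SNF(R) diag = [2] → torsion [2]

Answer: M ≅ ℤ^1 ⊕ ℤ/2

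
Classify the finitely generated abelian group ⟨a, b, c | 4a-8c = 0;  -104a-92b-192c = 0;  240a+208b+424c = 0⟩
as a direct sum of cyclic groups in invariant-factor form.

rank_ℚ(R)=3; free=3−3=0
SNF(R) diag = [4, 4, 8] → torsion [4, 4, 8]

Answer: M ≅ ℤ/4 ⊕ ℤ/4 ⊕ ℤ/8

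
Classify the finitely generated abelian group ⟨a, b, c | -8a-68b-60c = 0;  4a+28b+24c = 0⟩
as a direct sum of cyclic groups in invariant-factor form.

Answer: M ≅ ℤ^1 ⊕ ℤ/4 ⊕ ℤ/12

Derivation:
rank_ℚ(R)=2; free=3−2=1
SNF(R) diag = [4, 12] → torsion [4, 12]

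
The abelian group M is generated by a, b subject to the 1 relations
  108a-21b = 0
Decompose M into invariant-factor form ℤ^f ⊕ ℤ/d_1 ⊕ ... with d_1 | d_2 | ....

rank_ℚ(R)=1; free=2−1=1
SNF(R) diag = [3] → torsion [3]

Answer: M ≅ ℤ^1 ⊕ ℤ/3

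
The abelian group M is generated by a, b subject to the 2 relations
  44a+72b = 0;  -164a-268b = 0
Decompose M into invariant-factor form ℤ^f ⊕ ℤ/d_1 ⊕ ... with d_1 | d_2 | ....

rank_ℚ(R)=2; free=2−2=0
SNF(R) diag = [4, 4] → torsion [4, 4]

Answer: M ≅ ℤ/4 ⊕ ℤ/4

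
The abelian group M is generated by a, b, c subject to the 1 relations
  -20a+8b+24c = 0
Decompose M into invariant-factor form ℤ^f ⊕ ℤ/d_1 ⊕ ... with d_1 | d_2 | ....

rank_ℚ(R)=1; free=3−1=2
SNF(R) diag = [4] → torsion [4]

Answer: M ≅ ℤ^2 ⊕ ℤ/4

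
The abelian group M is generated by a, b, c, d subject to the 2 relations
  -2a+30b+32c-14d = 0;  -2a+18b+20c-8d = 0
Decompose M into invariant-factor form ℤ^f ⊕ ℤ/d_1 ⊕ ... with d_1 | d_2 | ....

rank_ℚ(R)=2; free=4−2=2
SNF(R) diag = [2, 6] → torsion [2, 6]

Answer: M ≅ ℤ^2 ⊕ ℤ/2 ⊕ ℤ/6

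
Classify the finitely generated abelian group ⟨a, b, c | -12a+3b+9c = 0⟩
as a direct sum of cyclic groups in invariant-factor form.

rank_ℚ(R)=1; free=3−1=2
SNF(R) diag = [3] → torsion [3]

Answer: M ≅ ℤ^2 ⊕ ℤ/3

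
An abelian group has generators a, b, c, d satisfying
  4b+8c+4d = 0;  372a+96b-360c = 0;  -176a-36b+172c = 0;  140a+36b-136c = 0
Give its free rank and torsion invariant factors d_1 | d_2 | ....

rank_ℚ(R)=4; free=4−4=0
SNF(R) diag = [4, 4, 12, 36] → torsion [4, 4, 12, 36]

Answer: M ≅ ℤ/4 ⊕ ℤ/4 ⊕ ℤ/12 ⊕ ℤ/36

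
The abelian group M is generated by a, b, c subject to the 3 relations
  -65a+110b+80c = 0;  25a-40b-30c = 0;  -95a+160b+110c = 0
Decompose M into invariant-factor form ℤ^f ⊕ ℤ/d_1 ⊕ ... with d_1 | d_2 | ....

Answer: M ≅ ℤ/5 ⊕ ℤ/10 ⊕ ℤ/20

Derivation:
rank_ℚ(R)=3; free=3−3=0
SNF(R) diag = [5, 10, 20] → torsion [5, 10, 20]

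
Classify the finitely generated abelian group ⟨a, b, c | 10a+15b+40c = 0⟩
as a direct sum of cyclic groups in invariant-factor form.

Answer: M ≅ ℤ^2 ⊕ ℤ/5

Derivation:
rank_ℚ(R)=1; free=3−1=2
SNF(R) diag = [5] → torsion [5]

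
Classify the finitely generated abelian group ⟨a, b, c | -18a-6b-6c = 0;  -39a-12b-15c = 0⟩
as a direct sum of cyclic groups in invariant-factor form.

Answer: M ≅ ℤ^1 ⊕ ℤ/3 ⊕ ℤ/6

Derivation:
rank_ℚ(R)=2; free=3−2=1
SNF(R) diag = [3, 6] → torsion [3, 6]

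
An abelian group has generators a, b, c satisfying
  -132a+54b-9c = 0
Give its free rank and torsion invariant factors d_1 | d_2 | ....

rank_ℚ(R)=1; free=3−1=2
SNF(R) diag = [3] → torsion [3]

Answer: M ≅ ℤ^2 ⊕ ℤ/3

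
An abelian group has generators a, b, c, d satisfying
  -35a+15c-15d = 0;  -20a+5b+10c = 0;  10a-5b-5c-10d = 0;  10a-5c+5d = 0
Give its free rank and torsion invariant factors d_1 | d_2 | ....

Answer: M ≅ ℤ/5 ⊕ ℤ/5 ⊕ ℤ/5 ⊕ ℤ/5

Derivation:
rank_ℚ(R)=4; free=4−4=0
SNF(R) diag = [5, 5, 5, 5] → torsion [5, 5, 5, 5]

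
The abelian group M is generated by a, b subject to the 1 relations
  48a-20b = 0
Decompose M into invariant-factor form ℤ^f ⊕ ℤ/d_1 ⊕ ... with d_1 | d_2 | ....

Answer: M ≅ ℤ^1 ⊕ ℤ/4

Derivation:
rank_ℚ(R)=1; free=2−1=1
SNF(R) diag = [4] → torsion [4]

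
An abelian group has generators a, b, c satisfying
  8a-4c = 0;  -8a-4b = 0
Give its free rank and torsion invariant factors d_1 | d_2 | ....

Answer: M ≅ ℤ^1 ⊕ ℤ/4 ⊕ ℤ/4

Derivation:
rank_ℚ(R)=2; free=3−2=1
SNF(R) diag = [4, 4] → torsion [4, 4]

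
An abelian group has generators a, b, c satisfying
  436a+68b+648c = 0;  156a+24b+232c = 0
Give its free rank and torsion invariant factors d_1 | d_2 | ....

Answer: M ≅ ℤ^1 ⊕ ℤ/4 ⊕ ℤ/4

Derivation:
rank_ℚ(R)=2; free=3−2=1
SNF(R) diag = [4, 4] → torsion [4, 4]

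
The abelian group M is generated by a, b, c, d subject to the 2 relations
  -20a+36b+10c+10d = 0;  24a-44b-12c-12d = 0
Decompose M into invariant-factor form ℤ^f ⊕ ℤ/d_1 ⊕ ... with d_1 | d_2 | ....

Answer: M ≅ ℤ^2 ⊕ ℤ/2 ⊕ ℤ/4

Derivation:
rank_ℚ(R)=2; free=4−2=2
SNF(R) diag = [2, 4] → torsion [2, 4]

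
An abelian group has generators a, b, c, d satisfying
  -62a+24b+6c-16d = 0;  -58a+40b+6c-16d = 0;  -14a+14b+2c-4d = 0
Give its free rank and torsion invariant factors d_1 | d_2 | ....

Answer: M ≅ ℤ^1 ⊕ ℤ/2 ⊕ ℤ/2 ⊕ ℤ/4

Derivation:
rank_ℚ(R)=3; free=4−3=1
SNF(R) diag = [2, 2, 4] → torsion [2, 2, 4]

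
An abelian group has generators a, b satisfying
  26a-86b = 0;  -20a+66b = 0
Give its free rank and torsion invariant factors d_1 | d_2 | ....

Answer: M ≅ ℤ/2 ⊕ ℤ/2

Derivation:
rank_ℚ(R)=2; free=2−2=0
SNF(R) diag = [2, 2] → torsion [2, 2]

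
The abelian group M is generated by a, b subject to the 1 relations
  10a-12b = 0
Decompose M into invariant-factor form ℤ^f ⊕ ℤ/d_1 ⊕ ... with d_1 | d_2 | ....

Answer: M ≅ ℤ^1 ⊕ ℤ/2

Derivation:
rank_ℚ(R)=1; free=2−1=1
SNF(R) diag = [2] → torsion [2]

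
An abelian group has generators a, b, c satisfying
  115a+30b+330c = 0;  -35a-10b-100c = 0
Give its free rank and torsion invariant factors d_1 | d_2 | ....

rank_ℚ(R)=2; free=3−2=1
SNF(R) diag = [5, 10] → torsion [5, 10]

Answer: M ≅ ℤ^1 ⊕ ℤ/5 ⊕ ℤ/10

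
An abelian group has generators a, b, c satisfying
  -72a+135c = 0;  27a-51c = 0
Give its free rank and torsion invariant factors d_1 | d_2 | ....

rank_ℚ(R)=2; free=3−2=1
SNF(R) diag = [3, 9] → torsion [3, 9]

Answer: M ≅ ℤ^1 ⊕ ℤ/3 ⊕ ℤ/9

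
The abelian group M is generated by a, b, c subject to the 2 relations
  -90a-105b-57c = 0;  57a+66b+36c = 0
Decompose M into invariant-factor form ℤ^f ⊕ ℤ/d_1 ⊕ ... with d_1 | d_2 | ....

rank_ℚ(R)=2; free=3−2=1
SNF(R) diag = [3, 3] → torsion [3, 3]

Answer: M ≅ ℤ^1 ⊕ ℤ/3 ⊕ ℤ/3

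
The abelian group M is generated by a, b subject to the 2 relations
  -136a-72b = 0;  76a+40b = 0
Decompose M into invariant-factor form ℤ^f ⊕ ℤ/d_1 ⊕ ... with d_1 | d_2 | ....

Answer: M ≅ ℤ/4 ⊕ ℤ/8

Derivation:
rank_ℚ(R)=2; free=2−2=0
SNF(R) diag = [4, 8] → torsion [4, 8]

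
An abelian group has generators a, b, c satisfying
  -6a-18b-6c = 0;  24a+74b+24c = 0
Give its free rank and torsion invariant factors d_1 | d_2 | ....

rank_ℚ(R)=2; free=3−2=1
SNF(R) diag = [2, 6] → torsion [2, 6]

Answer: M ≅ ℤ^1 ⊕ ℤ/2 ⊕ ℤ/6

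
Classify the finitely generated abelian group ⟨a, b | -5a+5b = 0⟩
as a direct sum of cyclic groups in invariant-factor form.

rank_ℚ(R)=1; free=2−1=1
SNF(R) diag = [5] → torsion [5]

Answer: M ≅ ℤ^1 ⊕ ℤ/5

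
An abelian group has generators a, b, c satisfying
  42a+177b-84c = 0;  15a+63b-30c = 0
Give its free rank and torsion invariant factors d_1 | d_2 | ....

Answer: M ≅ ℤ^1 ⊕ ℤ/3 ⊕ ℤ/3

Derivation:
rank_ℚ(R)=2; free=3−2=1
SNF(R) diag = [3, 3] → torsion [3, 3]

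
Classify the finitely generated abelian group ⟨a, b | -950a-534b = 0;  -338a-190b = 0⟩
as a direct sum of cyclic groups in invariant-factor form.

Answer: M ≅ ℤ/2 ⊕ ℤ/4

Derivation:
rank_ℚ(R)=2; free=2−2=0
SNF(R) diag = [2, 4] → torsion [2, 4]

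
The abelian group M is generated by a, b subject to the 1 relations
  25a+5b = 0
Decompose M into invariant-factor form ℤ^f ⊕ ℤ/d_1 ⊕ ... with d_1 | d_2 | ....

Answer: M ≅ ℤ^1 ⊕ ℤ/5

Derivation:
rank_ℚ(R)=1; free=2−1=1
SNF(R) diag = [5] → torsion [5]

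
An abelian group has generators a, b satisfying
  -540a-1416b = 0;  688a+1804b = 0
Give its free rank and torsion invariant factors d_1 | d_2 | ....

rank_ℚ(R)=2; free=2−2=0
SNF(R) diag = [4, 12] → torsion [4, 12]

Answer: M ≅ ℤ/4 ⊕ ℤ/12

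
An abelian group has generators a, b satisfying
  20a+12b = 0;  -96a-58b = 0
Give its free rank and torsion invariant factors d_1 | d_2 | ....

Answer: M ≅ ℤ/2 ⊕ ℤ/4

Derivation:
rank_ℚ(R)=2; free=2−2=0
SNF(R) diag = [2, 4] → torsion [2, 4]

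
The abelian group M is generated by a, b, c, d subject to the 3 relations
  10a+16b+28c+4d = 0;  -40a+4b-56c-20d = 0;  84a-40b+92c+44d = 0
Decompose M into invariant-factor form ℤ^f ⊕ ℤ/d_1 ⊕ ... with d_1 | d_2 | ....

rank_ℚ(R)=3; free=4−3=1
SNF(R) diag = [2, 4, 12] → torsion [2, 4, 12]

Answer: M ≅ ℤ^1 ⊕ ℤ/2 ⊕ ℤ/4 ⊕ ℤ/12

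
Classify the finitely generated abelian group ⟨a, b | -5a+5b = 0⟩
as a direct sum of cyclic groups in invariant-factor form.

Answer: M ≅ ℤ^1 ⊕ ℤ/5

Derivation:
rank_ℚ(R)=1; free=2−1=1
SNF(R) diag = [5] → torsion [5]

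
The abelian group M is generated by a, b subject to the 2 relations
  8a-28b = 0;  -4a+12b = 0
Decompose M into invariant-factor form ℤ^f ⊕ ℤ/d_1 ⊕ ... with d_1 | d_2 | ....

rank_ℚ(R)=2; free=2−2=0
SNF(R) diag = [4, 4] → torsion [4, 4]

Answer: M ≅ ℤ/4 ⊕ ℤ/4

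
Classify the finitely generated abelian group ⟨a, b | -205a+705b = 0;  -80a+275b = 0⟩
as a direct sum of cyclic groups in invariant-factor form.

rank_ℚ(R)=2; free=2−2=0
SNF(R) diag = [5, 5] → torsion [5, 5]

Answer: M ≅ ℤ/5 ⊕ ℤ/5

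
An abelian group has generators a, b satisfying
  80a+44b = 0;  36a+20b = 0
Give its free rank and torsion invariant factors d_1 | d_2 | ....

rank_ℚ(R)=2; free=2−2=0
SNF(R) diag = [4, 4] → torsion [4, 4]

Answer: M ≅ ℤ/4 ⊕ ℤ/4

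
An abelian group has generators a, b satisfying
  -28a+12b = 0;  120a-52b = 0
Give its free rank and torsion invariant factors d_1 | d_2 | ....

Answer: M ≅ ℤ/4 ⊕ ℤ/4

Derivation:
rank_ℚ(R)=2; free=2−2=0
SNF(R) diag = [4, 4] → torsion [4, 4]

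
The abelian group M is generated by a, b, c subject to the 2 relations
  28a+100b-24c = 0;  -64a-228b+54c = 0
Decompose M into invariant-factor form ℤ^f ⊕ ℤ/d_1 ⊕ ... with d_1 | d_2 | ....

rank_ℚ(R)=2; free=3−2=1
SNF(R) diag = [2, 4] → torsion [2, 4]

Answer: M ≅ ℤ^1 ⊕ ℤ/2 ⊕ ℤ/4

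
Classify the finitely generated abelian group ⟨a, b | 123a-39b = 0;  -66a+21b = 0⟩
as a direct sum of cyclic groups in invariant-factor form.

Answer: M ≅ ℤ/3 ⊕ ℤ/3

Derivation:
rank_ℚ(R)=2; free=2−2=0
SNF(R) diag = [3, 3] → torsion [3, 3]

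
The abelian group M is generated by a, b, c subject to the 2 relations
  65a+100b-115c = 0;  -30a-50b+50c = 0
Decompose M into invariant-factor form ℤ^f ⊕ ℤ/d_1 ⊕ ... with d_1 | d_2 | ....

Answer: M ≅ ℤ^1 ⊕ ℤ/5 ⊕ ℤ/10

Derivation:
rank_ℚ(R)=2; free=3−2=1
SNF(R) diag = [5, 10] → torsion [5, 10]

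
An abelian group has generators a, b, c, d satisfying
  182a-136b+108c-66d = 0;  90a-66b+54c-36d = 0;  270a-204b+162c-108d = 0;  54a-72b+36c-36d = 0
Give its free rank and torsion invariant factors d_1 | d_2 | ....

rank_ℚ(R)=4; free=4−4=0
SNF(R) diag = [2, 6, 18, 18] → torsion [2, 6, 18, 18]

Answer: M ≅ ℤ/2 ⊕ ℤ/6 ⊕ ℤ/18 ⊕ ℤ/18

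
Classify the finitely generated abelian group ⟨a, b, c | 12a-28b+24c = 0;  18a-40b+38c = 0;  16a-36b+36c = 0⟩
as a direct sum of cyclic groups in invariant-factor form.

Answer: M ≅ ℤ/2 ⊕ ℤ/4 ⊕ ℤ/8

Derivation:
rank_ℚ(R)=3; free=3−3=0
SNF(R) diag = [2, 4, 8] → torsion [2, 4, 8]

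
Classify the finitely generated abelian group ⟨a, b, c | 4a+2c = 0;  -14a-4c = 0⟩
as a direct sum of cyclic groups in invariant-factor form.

Answer: M ≅ ℤ^1 ⊕ ℤ/2 ⊕ ℤ/6

Derivation:
rank_ℚ(R)=2; free=3−2=1
SNF(R) diag = [2, 6] → torsion [2, 6]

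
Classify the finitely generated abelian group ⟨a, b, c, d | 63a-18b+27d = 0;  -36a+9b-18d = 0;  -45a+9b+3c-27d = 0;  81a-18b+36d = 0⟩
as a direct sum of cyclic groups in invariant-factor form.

Answer: M ≅ ℤ/3 ⊕ ℤ/9 ⊕ ℤ/9 ⊕ ℤ/9

Derivation:
rank_ℚ(R)=4; free=4−4=0
SNF(R) diag = [3, 9, 9, 9] → torsion [3, 9, 9, 9]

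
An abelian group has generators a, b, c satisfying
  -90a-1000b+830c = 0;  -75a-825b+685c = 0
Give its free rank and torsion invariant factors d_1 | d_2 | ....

rank_ℚ(R)=2; free=3−2=1
SNF(R) diag = [5, 10] → torsion [5, 10]

Answer: M ≅ ℤ^1 ⊕ ℤ/5 ⊕ ℤ/10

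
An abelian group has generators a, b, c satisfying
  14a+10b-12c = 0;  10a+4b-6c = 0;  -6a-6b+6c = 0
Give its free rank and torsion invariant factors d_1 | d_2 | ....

Answer: M ≅ ℤ/2 ⊕ ℤ/2 ⊕ ℤ/6

Derivation:
rank_ℚ(R)=3; free=3−3=0
SNF(R) diag = [2, 2, 6] → torsion [2, 2, 6]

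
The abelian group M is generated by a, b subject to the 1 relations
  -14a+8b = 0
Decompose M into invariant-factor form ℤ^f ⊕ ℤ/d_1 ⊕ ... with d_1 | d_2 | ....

rank_ℚ(R)=1; free=2−1=1
SNF(R) diag = [2] → torsion [2]

Answer: M ≅ ℤ^1 ⊕ ℤ/2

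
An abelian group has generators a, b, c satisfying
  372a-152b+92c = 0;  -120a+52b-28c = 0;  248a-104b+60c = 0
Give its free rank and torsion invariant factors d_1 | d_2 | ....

Answer: M ≅ ℤ/4 ⊕ ℤ/4 ⊕ ℤ/12

Derivation:
rank_ℚ(R)=3; free=3−3=0
SNF(R) diag = [4, 4, 12] → torsion [4, 4, 12]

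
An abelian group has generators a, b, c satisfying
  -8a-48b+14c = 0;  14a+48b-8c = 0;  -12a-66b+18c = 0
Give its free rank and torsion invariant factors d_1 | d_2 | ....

rank_ℚ(R)=3; free=3−3=0
SNF(R) diag = [2, 6, 6] → torsion [2, 6, 6]

Answer: M ≅ ℤ/2 ⊕ ℤ/6 ⊕ ℤ/6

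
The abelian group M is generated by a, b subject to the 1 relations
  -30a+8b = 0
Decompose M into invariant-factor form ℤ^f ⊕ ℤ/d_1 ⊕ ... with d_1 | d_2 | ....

Answer: M ≅ ℤ^1 ⊕ ℤ/2

Derivation:
rank_ℚ(R)=1; free=2−1=1
SNF(R) diag = [2] → torsion [2]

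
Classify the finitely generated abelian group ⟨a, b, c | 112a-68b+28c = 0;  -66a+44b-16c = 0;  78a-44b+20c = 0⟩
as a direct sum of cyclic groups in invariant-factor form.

Answer: M ≅ ℤ/2 ⊕ ℤ/4 ⊕ ℤ/4

Derivation:
rank_ℚ(R)=3; free=3−3=0
SNF(R) diag = [2, 4, 4] → torsion [2, 4, 4]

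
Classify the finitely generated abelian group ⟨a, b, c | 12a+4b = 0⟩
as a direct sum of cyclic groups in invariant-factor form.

Answer: M ≅ ℤ^2 ⊕ ℤ/4

Derivation:
rank_ℚ(R)=1; free=3−1=2
SNF(R) diag = [4] → torsion [4]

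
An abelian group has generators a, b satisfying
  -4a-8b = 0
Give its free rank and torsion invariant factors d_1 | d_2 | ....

Answer: M ≅ ℤ^1 ⊕ ℤ/4

Derivation:
rank_ℚ(R)=1; free=2−1=1
SNF(R) diag = [4] → torsion [4]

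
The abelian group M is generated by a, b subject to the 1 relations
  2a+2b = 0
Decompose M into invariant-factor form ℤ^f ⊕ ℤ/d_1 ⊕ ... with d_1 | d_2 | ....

Answer: M ≅ ℤ^1 ⊕ ℤ/2

Derivation:
rank_ℚ(R)=1; free=2−1=1
SNF(R) diag = [2] → torsion [2]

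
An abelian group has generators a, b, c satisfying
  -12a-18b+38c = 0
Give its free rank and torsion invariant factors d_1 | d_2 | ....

Answer: M ≅ ℤ^2 ⊕ ℤ/2

Derivation:
rank_ℚ(R)=1; free=3−1=2
SNF(R) diag = [2] → torsion [2]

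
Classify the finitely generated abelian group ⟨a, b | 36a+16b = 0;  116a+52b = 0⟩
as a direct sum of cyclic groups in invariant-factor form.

Answer: M ≅ ℤ/4 ⊕ ℤ/4

Derivation:
rank_ℚ(R)=2; free=2−2=0
SNF(R) diag = [4, 4] → torsion [4, 4]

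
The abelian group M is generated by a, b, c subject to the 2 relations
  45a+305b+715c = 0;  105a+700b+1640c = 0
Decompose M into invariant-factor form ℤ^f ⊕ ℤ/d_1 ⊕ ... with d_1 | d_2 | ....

rank_ℚ(R)=2; free=3−2=1
SNF(R) diag = [5, 15] → torsion [5, 15]

Answer: M ≅ ℤ^1 ⊕ ℤ/5 ⊕ ℤ/15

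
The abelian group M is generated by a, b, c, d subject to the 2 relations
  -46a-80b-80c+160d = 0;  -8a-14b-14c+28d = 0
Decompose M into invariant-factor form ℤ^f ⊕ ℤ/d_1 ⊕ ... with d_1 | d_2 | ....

Answer: M ≅ ℤ^2 ⊕ ℤ/2 ⊕ ℤ/2

Derivation:
rank_ℚ(R)=2; free=4−2=2
SNF(R) diag = [2, 2] → torsion [2, 2]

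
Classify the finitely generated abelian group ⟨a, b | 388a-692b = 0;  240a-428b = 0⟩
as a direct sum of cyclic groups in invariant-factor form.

Answer: M ≅ ℤ/4 ⊕ ℤ/4

Derivation:
rank_ℚ(R)=2; free=2−2=0
SNF(R) diag = [4, 4] → torsion [4, 4]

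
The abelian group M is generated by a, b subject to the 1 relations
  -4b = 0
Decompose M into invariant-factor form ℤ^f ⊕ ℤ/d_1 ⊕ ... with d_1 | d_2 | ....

rank_ℚ(R)=1; free=2−1=1
SNF(R) diag = [4] → torsion [4]

Answer: M ≅ ℤ^1 ⊕ ℤ/4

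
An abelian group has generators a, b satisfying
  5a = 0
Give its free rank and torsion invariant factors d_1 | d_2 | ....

Answer: M ≅ ℤ^1 ⊕ ℤ/5

Derivation:
rank_ℚ(R)=1; free=2−1=1
SNF(R) diag = [5] → torsion [5]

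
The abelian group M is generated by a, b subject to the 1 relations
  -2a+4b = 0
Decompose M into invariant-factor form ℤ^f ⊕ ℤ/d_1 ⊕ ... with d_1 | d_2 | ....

rank_ℚ(R)=1; free=2−1=1
SNF(R) diag = [2] → torsion [2]

Answer: M ≅ ℤ^1 ⊕ ℤ/2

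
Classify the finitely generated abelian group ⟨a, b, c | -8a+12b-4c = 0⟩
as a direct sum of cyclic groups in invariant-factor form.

rank_ℚ(R)=1; free=3−1=2
SNF(R) diag = [4] → torsion [4]

Answer: M ≅ ℤ^2 ⊕ ℤ/4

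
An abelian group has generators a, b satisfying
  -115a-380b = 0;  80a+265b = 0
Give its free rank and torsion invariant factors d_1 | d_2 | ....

Answer: M ≅ ℤ/5 ⊕ ℤ/15

Derivation:
rank_ℚ(R)=2; free=2−2=0
SNF(R) diag = [5, 15] → torsion [5, 15]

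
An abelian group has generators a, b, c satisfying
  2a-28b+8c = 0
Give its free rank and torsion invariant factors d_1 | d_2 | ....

Answer: M ≅ ℤ^2 ⊕ ℤ/2

Derivation:
rank_ℚ(R)=1; free=3−1=2
SNF(R) diag = [2] → torsion [2]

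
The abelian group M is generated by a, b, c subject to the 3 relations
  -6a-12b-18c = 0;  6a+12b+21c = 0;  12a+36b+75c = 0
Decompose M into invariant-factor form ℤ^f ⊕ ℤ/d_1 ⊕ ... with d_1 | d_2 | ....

rank_ℚ(R)=3; free=3−3=0
SNF(R) diag = [3, 6, 12] → torsion [3, 6, 12]

Answer: M ≅ ℤ/3 ⊕ ℤ/6 ⊕ ℤ/12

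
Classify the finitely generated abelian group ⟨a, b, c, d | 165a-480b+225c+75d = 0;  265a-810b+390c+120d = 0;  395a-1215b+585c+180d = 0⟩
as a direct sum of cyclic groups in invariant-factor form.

Answer: M ≅ ℤ^1 ⊕ ℤ/5 ⊕ ℤ/15 ⊕ ℤ/15

Derivation:
rank_ℚ(R)=3; free=4−3=1
SNF(R) diag = [5, 15, 15] → torsion [5, 15, 15]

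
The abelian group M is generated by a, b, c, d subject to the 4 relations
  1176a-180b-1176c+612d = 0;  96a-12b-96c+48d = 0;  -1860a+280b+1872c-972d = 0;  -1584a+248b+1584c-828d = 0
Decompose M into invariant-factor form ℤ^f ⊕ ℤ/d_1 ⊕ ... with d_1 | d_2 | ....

Answer: M ≅ ℤ/4 ⊕ ℤ/12 ⊕ ℤ/12 ⊕ ℤ/24

Derivation:
rank_ℚ(R)=4; free=4−4=0
SNF(R) diag = [4, 12, 12, 24] → torsion [4, 12, 12, 24]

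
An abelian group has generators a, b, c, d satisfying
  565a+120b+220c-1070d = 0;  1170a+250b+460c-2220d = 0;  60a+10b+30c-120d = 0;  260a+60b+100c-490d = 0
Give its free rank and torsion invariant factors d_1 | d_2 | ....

rank_ℚ(R)=4; free=4−4=0
SNF(R) diag = [5, 10, 10, 30] → torsion [5, 10, 10, 30]

Answer: M ≅ ℤ/5 ⊕ ℤ/10 ⊕ ℤ/10 ⊕ ℤ/30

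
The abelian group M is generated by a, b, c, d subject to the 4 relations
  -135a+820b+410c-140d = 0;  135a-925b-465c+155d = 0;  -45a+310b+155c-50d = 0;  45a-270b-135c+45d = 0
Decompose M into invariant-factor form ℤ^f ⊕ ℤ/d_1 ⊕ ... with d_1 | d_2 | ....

rank_ℚ(R)=4; free=4−4=0
SNF(R) diag = [5, 5, 15, 45] → torsion [5, 5, 15, 45]

Answer: M ≅ ℤ/5 ⊕ ℤ/5 ⊕ ℤ/15 ⊕ ℤ/45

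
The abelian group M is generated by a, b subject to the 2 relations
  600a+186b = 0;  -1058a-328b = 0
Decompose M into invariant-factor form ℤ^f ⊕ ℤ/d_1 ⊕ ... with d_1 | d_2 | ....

Answer: M ≅ ℤ/2 ⊕ ℤ/6

Derivation:
rank_ℚ(R)=2; free=2−2=0
SNF(R) diag = [2, 6] → torsion [2, 6]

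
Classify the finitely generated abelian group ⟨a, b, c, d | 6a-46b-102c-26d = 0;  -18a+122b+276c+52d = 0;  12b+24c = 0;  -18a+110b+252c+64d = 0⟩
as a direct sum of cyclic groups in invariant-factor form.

Answer: M ≅ ℤ/2 ⊕ ℤ/6 ⊕ ℤ/12 ⊕ ℤ/12

Derivation:
rank_ℚ(R)=4; free=4−4=0
SNF(R) diag = [2, 6, 12, 12] → torsion [2, 6, 12, 12]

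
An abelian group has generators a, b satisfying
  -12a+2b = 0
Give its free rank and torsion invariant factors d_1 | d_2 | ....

rank_ℚ(R)=1; free=2−1=1
SNF(R) diag = [2] → torsion [2]

Answer: M ≅ ℤ^1 ⊕ ℤ/2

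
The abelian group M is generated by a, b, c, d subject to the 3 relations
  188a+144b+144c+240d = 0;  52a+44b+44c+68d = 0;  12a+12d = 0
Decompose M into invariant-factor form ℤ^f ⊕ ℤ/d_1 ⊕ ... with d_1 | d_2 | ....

rank_ℚ(R)=3; free=4−3=1
SNF(R) diag = [4, 4, 12] → torsion [4, 4, 12]

Answer: M ≅ ℤ^1 ⊕ ℤ/4 ⊕ ℤ/4 ⊕ ℤ/12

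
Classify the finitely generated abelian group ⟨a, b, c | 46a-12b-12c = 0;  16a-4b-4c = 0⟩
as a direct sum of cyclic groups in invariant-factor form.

Answer: M ≅ ℤ^1 ⊕ ℤ/2 ⊕ ℤ/4

Derivation:
rank_ℚ(R)=2; free=3−2=1
SNF(R) diag = [2, 4] → torsion [2, 4]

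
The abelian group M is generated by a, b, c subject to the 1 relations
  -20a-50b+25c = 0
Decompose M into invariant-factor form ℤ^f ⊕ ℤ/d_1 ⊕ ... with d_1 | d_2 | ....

rank_ℚ(R)=1; free=3−1=2
SNF(R) diag = [5] → torsion [5]

Answer: M ≅ ℤ^2 ⊕ ℤ/5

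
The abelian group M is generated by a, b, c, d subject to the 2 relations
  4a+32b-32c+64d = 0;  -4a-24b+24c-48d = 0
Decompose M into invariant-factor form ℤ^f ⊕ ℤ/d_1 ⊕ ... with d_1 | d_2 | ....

Answer: M ≅ ℤ^2 ⊕ ℤ/4 ⊕ ℤ/8

Derivation:
rank_ℚ(R)=2; free=4−2=2
SNF(R) diag = [4, 8] → torsion [4, 8]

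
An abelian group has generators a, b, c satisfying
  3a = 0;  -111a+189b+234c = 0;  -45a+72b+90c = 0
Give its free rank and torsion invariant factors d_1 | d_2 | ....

rank_ℚ(R)=3; free=3−3=0
SNF(R) diag = [3, 9, 18] → torsion [3, 9, 18]

Answer: M ≅ ℤ/3 ⊕ ℤ/9 ⊕ ℤ/18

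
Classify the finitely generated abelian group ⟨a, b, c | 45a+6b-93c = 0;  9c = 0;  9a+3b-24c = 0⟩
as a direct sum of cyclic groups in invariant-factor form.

rank_ℚ(R)=3; free=3−3=0
SNF(R) diag = [3, 9, 27] → torsion [3, 9, 27]

Answer: M ≅ ℤ/3 ⊕ ℤ/9 ⊕ ℤ/27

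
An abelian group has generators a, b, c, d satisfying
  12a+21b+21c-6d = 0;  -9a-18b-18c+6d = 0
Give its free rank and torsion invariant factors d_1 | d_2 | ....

rank_ℚ(R)=2; free=4−2=2
SNF(R) diag = [3, 3] → torsion [3, 3]

Answer: M ≅ ℤ^2 ⊕ ℤ/3 ⊕ ℤ/3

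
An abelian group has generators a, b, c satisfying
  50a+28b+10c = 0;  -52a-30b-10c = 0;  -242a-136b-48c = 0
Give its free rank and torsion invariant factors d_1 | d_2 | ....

rank_ℚ(R)=3; free=3−3=0
SNF(R) diag = [2, 2, 2] → torsion [2, 2, 2]

Answer: M ≅ ℤ/2 ⊕ ℤ/2 ⊕ ℤ/2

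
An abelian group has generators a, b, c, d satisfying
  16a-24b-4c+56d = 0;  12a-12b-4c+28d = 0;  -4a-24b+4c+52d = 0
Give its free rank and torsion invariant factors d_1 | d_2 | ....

Answer: M ≅ ℤ^1 ⊕ ℤ/4 ⊕ ℤ/4 ⊕ ℤ/12

Derivation:
rank_ℚ(R)=3; free=4−3=1
SNF(R) diag = [4, 4, 12] → torsion [4, 4, 12]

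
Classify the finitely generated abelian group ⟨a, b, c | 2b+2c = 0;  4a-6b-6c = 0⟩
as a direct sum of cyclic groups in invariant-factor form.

rank_ℚ(R)=2; free=3−2=1
SNF(R) diag = [2, 4] → torsion [2, 4]

Answer: M ≅ ℤ^1 ⊕ ℤ/2 ⊕ ℤ/4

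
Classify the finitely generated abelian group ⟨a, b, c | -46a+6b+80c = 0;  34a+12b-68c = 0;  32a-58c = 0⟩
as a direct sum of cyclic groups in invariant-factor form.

Answer: M ≅ ℤ/2 ⊕ ℤ/6 ⊕ ℤ/6

Derivation:
rank_ℚ(R)=3; free=3−3=0
SNF(R) diag = [2, 6, 6] → torsion [2, 6, 6]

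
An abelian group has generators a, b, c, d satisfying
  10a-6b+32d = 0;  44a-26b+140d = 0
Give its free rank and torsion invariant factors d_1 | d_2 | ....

Answer: M ≅ ℤ^2 ⊕ ℤ/2 ⊕ ℤ/2

Derivation:
rank_ℚ(R)=2; free=4−2=2
SNF(R) diag = [2, 2] → torsion [2, 2]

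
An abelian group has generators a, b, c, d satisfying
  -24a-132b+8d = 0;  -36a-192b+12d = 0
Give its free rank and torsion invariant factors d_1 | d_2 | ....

Answer: M ≅ ℤ^2 ⊕ ℤ/4 ⊕ ℤ/12

Derivation:
rank_ℚ(R)=2; free=4−2=2
SNF(R) diag = [4, 12] → torsion [4, 12]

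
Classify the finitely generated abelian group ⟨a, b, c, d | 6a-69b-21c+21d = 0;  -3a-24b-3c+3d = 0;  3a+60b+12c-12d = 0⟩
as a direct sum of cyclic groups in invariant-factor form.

Answer: M ≅ ℤ^1 ⊕ ℤ/3 ⊕ ℤ/9 ⊕ ℤ/9

Derivation:
rank_ℚ(R)=3; free=4−3=1
SNF(R) diag = [3, 9, 9] → torsion [3, 9, 9]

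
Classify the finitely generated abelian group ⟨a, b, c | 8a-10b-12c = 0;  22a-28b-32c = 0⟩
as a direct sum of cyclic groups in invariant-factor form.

Answer: M ≅ ℤ^1 ⊕ ℤ/2 ⊕ ℤ/2

Derivation:
rank_ℚ(R)=2; free=3−2=1
SNF(R) diag = [2, 2] → torsion [2, 2]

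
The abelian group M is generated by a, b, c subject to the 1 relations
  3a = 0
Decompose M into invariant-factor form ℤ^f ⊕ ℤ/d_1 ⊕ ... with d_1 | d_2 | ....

Answer: M ≅ ℤ^2 ⊕ ℤ/3

Derivation:
rank_ℚ(R)=1; free=3−1=2
SNF(R) diag = [3] → torsion [3]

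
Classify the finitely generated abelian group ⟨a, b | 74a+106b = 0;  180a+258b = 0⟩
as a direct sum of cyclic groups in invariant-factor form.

rank_ℚ(R)=2; free=2−2=0
SNF(R) diag = [2, 6] → torsion [2, 6]

Answer: M ≅ ℤ/2 ⊕ ℤ/6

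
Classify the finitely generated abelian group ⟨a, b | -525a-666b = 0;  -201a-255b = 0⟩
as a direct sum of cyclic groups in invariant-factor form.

rank_ℚ(R)=2; free=2−2=0
SNF(R) diag = [3, 3] → torsion [3, 3]

Answer: M ≅ ℤ/3 ⊕ ℤ/3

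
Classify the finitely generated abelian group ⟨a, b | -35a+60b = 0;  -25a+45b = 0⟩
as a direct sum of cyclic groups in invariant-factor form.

Answer: M ≅ ℤ/5 ⊕ ℤ/15

Derivation:
rank_ℚ(R)=2; free=2−2=0
SNF(R) diag = [5, 15] → torsion [5, 15]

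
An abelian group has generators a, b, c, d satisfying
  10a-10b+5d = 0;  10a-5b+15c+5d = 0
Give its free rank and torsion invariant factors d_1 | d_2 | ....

rank_ℚ(R)=2; free=4−2=2
SNF(R) diag = [5, 5] → torsion [5, 5]

Answer: M ≅ ℤ^2 ⊕ ℤ/5 ⊕ ℤ/5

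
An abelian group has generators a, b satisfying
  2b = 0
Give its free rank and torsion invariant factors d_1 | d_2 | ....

Answer: M ≅ ℤ^1 ⊕ ℤ/2

Derivation:
rank_ℚ(R)=1; free=2−1=1
SNF(R) diag = [2] → torsion [2]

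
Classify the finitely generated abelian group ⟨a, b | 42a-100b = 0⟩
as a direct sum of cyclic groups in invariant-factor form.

Answer: M ≅ ℤ^1 ⊕ ℤ/2

Derivation:
rank_ℚ(R)=1; free=2−1=1
SNF(R) diag = [2] → torsion [2]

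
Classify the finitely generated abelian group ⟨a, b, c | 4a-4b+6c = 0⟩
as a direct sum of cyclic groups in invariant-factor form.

Answer: M ≅ ℤ^2 ⊕ ℤ/2

Derivation:
rank_ℚ(R)=1; free=3−1=2
SNF(R) diag = [2] → torsion [2]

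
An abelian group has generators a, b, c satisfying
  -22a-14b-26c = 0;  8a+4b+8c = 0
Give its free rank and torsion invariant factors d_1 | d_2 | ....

rank_ℚ(R)=2; free=3−2=1
SNF(R) diag = [2, 4] → torsion [2, 4]

Answer: M ≅ ℤ^1 ⊕ ℤ/2 ⊕ ℤ/4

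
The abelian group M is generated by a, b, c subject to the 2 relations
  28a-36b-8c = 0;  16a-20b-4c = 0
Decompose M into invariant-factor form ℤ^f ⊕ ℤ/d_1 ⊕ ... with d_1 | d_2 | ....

Answer: M ≅ ℤ^1 ⊕ ℤ/4 ⊕ ℤ/4

Derivation:
rank_ℚ(R)=2; free=3−2=1
SNF(R) diag = [4, 4] → torsion [4, 4]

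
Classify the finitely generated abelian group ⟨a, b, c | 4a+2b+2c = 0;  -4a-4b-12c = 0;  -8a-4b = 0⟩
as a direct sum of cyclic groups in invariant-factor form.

rank_ℚ(R)=3; free=3−3=0
SNF(R) diag = [2, 4, 4] → torsion [2, 4, 4]

Answer: M ≅ ℤ/2 ⊕ ℤ/4 ⊕ ℤ/4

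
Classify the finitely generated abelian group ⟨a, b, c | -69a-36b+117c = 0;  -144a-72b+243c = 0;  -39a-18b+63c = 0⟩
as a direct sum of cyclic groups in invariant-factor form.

Answer: M ≅ ℤ/3 ⊕ ℤ/9 ⊕ ℤ/18

Derivation:
rank_ℚ(R)=3; free=3−3=0
SNF(R) diag = [3, 9, 18] → torsion [3, 9, 18]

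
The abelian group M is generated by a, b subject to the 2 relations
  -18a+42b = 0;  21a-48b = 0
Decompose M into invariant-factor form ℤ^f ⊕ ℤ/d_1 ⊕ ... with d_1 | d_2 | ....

Answer: M ≅ ℤ/3 ⊕ ℤ/6

Derivation:
rank_ℚ(R)=2; free=2−2=0
SNF(R) diag = [3, 6] → torsion [3, 6]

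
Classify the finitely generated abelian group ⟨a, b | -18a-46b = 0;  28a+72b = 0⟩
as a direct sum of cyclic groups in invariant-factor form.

Answer: M ≅ ℤ/2 ⊕ ℤ/4

Derivation:
rank_ℚ(R)=2; free=2−2=0
SNF(R) diag = [2, 4] → torsion [2, 4]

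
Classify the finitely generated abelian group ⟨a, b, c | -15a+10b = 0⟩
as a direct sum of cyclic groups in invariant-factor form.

Answer: M ≅ ℤ^2 ⊕ ℤ/5

Derivation:
rank_ℚ(R)=1; free=3−1=2
SNF(R) diag = [5] → torsion [5]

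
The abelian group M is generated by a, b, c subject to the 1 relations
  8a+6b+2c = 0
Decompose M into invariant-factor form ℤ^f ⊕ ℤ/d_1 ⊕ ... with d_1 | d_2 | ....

rank_ℚ(R)=1; free=3−1=2
SNF(R) diag = [2] → torsion [2]

Answer: M ≅ ℤ^2 ⊕ ℤ/2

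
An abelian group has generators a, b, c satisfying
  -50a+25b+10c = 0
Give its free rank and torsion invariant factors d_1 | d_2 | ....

Answer: M ≅ ℤ^2 ⊕ ℤ/5

Derivation:
rank_ℚ(R)=1; free=3−1=2
SNF(R) diag = [5] → torsion [5]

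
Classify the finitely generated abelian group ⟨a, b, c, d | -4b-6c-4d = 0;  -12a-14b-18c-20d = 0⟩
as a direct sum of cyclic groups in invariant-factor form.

Answer: M ≅ ℤ^2 ⊕ ℤ/2 ⊕ ℤ/6

Derivation:
rank_ℚ(R)=2; free=4−2=2
SNF(R) diag = [2, 6] → torsion [2, 6]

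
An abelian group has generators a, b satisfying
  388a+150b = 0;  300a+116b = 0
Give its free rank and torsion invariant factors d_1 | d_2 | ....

Answer: M ≅ ℤ/2 ⊕ ℤ/4

Derivation:
rank_ℚ(R)=2; free=2−2=0
SNF(R) diag = [2, 4] → torsion [2, 4]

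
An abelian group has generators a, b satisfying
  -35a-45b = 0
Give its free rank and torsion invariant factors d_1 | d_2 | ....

Answer: M ≅ ℤ^1 ⊕ ℤ/5

Derivation:
rank_ℚ(R)=1; free=2−1=1
SNF(R) diag = [5] → torsion [5]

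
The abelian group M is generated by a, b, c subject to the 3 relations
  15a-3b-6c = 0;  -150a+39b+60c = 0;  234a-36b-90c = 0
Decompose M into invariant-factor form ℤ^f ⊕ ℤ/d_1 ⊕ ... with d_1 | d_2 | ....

Answer: M ≅ ℤ/3 ⊕ ℤ/9 ⊕ ℤ/18

Derivation:
rank_ℚ(R)=3; free=3−3=0
SNF(R) diag = [3, 9, 18] → torsion [3, 9, 18]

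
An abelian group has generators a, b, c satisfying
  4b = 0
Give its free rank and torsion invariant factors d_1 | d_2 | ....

Answer: M ≅ ℤ^2 ⊕ ℤ/4

Derivation:
rank_ℚ(R)=1; free=3−1=2
SNF(R) diag = [4] → torsion [4]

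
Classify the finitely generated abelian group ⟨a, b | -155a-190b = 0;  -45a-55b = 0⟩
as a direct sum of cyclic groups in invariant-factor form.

Answer: M ≅ ℤ/5 ⊕ ℤ/5

Derivation:
rank_ℚ(R)=2; free=2−2=0
SNF(R) diag = [5, 5] → torsion [5, 5]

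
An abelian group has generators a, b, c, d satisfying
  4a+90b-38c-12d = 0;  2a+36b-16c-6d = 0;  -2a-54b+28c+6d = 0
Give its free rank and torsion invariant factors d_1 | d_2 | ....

rank_ℚ(R)=3; free=4−3=1
SNF(R) diag = [2, 6, 18] → torsion [2, 6, 18]

Answer: M ≅ ℤ^1 ⊕ ℤ/2 ⊕ ℤ/6 ⊕ ℤ/18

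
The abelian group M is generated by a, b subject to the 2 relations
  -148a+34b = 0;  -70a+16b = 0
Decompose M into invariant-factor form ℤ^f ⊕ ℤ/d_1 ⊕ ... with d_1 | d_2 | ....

rank_ℚ(R)=2; free=2−2=0
SNF(R) diag = [2, 6] → torsion [2, 6]

Answer: M ≅ ℤ/2 ⊕ ℤ/6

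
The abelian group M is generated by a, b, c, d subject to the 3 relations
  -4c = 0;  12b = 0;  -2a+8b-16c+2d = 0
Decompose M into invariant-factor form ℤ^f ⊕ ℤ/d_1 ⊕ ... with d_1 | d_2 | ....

rank_ℚ(R)=3; free=4−3=1
SNF(R) diag = [2, 4, 12] → torsion [2, 4, 12]

Answer: M ≅ ℤ^1 ⊕ ℤ/2 ⊕ ℤ/4 ⊕ ℤ/12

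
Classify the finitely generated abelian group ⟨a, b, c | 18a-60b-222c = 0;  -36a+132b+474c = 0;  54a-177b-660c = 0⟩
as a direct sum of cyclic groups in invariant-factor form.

Answer: M ≅ ℤ/3 ⊕ ℤ/6 ⊕ ℤ/18

Derivation:
rank_ℚ(R)=3; free=3−3=0
SNF(R) diag = [3, 6, 18] → torsion [3, 6, 18]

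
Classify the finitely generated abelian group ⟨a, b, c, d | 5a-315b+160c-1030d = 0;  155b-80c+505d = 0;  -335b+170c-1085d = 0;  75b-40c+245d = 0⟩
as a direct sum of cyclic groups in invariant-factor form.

Answer: M ≅ ℤ/5 ⊕ ℤ/5 ⊕ ℤ/10 ⊕ ℤ/20

Derivation:
rank_ℚ(R)=4; free=4−4=0
SNF(R) diag = [5, 5, 10, 20] → torsion [5, 5, 10, 20]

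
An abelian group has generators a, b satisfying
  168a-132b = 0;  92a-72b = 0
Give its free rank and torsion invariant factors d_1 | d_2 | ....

Answer: M ≅ ℤ/4 ⊕ ℤ/12

Derivation:
rank_ℚ(R)=2; free=2−2=0
SNF(R) diag = [4, 12] → torsion [4, 12]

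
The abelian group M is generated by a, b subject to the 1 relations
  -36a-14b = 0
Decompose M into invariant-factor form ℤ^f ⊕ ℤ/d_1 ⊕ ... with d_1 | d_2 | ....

rank_ℚ(R)=1; free=2−1=1
SNF(R) diag = [2] → torsion [2]

Answer: M ≅ ℤ^1 ⊕ ℤ/2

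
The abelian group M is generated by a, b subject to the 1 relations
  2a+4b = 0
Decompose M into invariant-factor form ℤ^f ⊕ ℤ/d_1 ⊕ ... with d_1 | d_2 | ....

rank_ℚ(R)=1; free=2−1=1
SNF(R) diag = [2] → torsion [2]

Answer: M ≅ ℤ^1 ⊕ ℤ/2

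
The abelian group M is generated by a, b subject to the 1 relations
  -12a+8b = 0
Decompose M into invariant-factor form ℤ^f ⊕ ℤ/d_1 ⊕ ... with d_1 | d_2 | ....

Answer: M ≅ ℤ^1 ⊕ ℤ/4

Derivation:
rank_ℚ(R)=1; free=2−1=1
SNF(R) diag = [4] → torsion [4]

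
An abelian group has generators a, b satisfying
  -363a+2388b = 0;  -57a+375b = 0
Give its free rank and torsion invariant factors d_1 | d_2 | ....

Answer: M ≅ ℤ/3 ⊕ ℤ/3

Derivation:
rank_ℚ(R)=2; free=2−2=0
SNF(R) diag = [3, 3] → torsion [3, 3]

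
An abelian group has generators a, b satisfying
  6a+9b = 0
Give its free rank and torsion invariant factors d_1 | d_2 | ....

Answer: M ≅ ℤ^1 ⊕ ℤ/3

Derivation:
rank_ℚ(R)=1; free=2−1=1
SNF(R) diag = [3] → torsion [3]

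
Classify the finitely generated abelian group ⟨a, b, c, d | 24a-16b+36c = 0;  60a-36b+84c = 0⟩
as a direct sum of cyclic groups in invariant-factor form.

Answer: M ≅ ℤ^2 ⊕ ℤ/4 ⊕ ℤ/12

Derivation:
rank_ℚ(R)=2; free=4−2=2
SNF(R) diag = [4, 12] → torsion [4, 12]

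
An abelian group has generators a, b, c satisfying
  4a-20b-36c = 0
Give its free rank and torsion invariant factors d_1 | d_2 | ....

Answer: M ≅ ℤ^2 ⊕ ℤ/4

Derivation:
rank_ℚ(R)=1; free=3−1=2
SNF(R) diag = [4] → torsion [4]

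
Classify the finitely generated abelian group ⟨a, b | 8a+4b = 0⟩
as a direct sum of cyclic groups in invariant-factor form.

Answer: M ≅ ℤ^1 ⊕ ℤ/4

Derivation:
rank_ℚ(R)=1; free=2−1=1
SNF(R) diag = [4] → torsion [4]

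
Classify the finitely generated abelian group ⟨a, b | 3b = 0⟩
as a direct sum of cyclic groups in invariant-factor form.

rank_ℚ(R)=1; free=2−1=1
SNF(R) diag = [3] → torsion [3]

Answer: M ≅ ℤ^1 ⊕ ℤ/3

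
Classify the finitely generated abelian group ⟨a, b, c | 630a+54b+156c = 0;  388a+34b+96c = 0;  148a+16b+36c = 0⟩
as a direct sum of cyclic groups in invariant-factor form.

rank_ℚ(R)=3; free=3−3=0
SNF(R) diag = [2, 6, 12] → torsion [2, 6, 12]

Answer: M ≅ ℤ/2 ⊕ ℤ/6 ⊕ ℤ/12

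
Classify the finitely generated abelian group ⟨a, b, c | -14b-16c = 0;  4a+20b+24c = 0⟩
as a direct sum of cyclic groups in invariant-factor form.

rank_ℚ(R)=2; free=3−2=1
SNF(R) diag = [2, 4] → torsion [2, 4]

Answer: M ≅ ℤ^1 ⊕ ℤ/2 ⊕ ℤ/4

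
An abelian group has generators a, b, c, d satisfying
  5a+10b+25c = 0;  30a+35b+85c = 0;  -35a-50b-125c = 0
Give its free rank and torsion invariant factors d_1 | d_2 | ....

rank_ℚ(R)=3; free=4−3=1
SNF(R) diag = [5, 5, 10] → torsion [5, 5, 10]

Answer: M ≅ ℤ^1 ⊕ ℤ/5 ⊕ ℤ/5 ⊕ ℤ/10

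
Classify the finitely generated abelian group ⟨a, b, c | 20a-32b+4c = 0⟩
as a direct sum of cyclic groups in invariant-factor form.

Answer: M ≅ ℤ^2 ⊕ ℤ/4

Derivation:
rank_ℚ(R)=1; free=3−1=2
SNF(R) diag = [4] → torsion [4]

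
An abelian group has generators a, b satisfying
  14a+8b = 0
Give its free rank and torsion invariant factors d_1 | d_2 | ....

Answer: M ≅ ℤ^1 ⊕ ℤ/2

Derivation:
rank_ℚ(R)=1; free=2−1=1
SNF(R) diag = [2] → torsion [2]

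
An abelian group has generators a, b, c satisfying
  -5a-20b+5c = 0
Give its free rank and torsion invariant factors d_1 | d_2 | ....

Answer: M ≅ ℤ^2 ⊕ ℤ/5

Derivation:
rank_ℚ(R)=1; free=3−1=2
SNF(R) diag = [5] → torsion [5]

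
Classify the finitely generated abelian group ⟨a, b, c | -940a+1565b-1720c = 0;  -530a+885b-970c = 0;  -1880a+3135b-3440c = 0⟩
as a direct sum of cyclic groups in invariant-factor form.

Answer: M ≅ ℤ/5 ⊕ ℤ/10 ⊕ ℤ/20

Derivation:
rank_ℚ(R)=3; free=3−3=0
SNF(R) diag = [5, 10, 20] → torsion [5, 10, 20]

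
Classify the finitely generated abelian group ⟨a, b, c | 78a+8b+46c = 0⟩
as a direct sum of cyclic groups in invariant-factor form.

Answer: M ≅ ℤ^2 ⊕ ℤ/2

Derivation:
rank_ℚ(R)=1; free=3−1=2
SNF(R) diag = [2] → torsion [2]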